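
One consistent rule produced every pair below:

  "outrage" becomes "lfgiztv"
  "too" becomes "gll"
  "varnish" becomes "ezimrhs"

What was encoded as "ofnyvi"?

Each pair mirrors across the alphabet (o↔l, u↔f, t↔g): positions sum to 25. Letters are reflected about the middle of the alphabet (position → 25−position): Atbash.
Reversing it on ofnyvi: o↔l, f↔u, n↔m, y↔b, v↔e, i↔r.

lumber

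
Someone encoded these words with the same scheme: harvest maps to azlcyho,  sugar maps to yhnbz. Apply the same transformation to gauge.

lnbhn

The output letters match the input read backwards, each shifted +7: harvest reversed is tsevrah. Read the word backwards and shift each letter +7.
On gauge: reverse → eguag; then shift: e+7=l, g+7=n, u+7=b, a+7=h, g+7=n.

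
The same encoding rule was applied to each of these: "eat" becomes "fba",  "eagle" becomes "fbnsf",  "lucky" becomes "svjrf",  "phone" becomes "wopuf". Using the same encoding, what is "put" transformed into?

wva

The rule splits by letter class: vowels +1, consonants +7.
On put: p(cons)+7=w, u(vowel)+1=v, t(cons)+7=a.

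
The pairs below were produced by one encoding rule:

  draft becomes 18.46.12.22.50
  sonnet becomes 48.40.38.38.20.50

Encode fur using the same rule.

The formula is n = 2×(alphabet index, a=1) + 10.
For fur: f=6→22, u=21→52, r=18→46.

22.52.46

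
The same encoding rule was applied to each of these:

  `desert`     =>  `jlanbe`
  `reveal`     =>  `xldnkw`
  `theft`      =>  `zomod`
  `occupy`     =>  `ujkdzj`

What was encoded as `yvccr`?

south

In desert: d→j is +6, e→l is +7, s→a is +8, e→n is +9 — the shift increases by 1 each position. Letter i (0-indexed) is shifted by i+6, so successive shifts are 6, 7, 8, ….
Undoing it on yvccr: y−6=s, v−7=o, c−8=u, c−9=t, r−10=h.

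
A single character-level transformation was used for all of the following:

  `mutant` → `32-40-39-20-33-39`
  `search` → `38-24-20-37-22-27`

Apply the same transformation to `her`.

m is letter #13 and maps to 32: an offset of 19. Letters become their 1-based position plus 19 (so a→20, b→21, …).
Applying it to her: h=8→27, e=5→24, r=18→37.

27-24-37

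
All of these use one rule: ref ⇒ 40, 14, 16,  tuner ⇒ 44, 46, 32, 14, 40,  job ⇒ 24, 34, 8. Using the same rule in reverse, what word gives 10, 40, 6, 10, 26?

crack

The formula is n = 2×(alphabet index, a=1) + 4.
Undoing it on 10, 40, 6, 10, 26: 10→(10−4)÷2=3=c, 40→(40−4)÷2=18=r, 6→(6−4)÷2=1=a, 10→(10−4)÷2=3=c, 26→(26−4)÷2=11=k.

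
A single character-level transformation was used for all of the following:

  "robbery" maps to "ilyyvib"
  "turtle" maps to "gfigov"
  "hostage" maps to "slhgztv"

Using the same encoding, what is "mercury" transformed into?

nvixfib

Each pair mirrors across the alphabet (r↔i, o↔l, b↔y): positions sum to 25. Letters are reflected about the middle of the alphabet (position → 25−position): Atbash.
Applying it to mercury: m↔n, e↔v, r↔i, c↔x, u↔f, r↔i, y↔b.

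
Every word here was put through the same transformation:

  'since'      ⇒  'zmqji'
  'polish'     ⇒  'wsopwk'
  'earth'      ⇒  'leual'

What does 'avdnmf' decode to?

tragic

The shifts repeat in a cycle of length 3: positions 0,1,… shift by +7, +4, +3, then the pattern repeats.
Undoing it on avdnmf: a−7=t, v−4=r, d−3=a, n−7=g, m−4=i, f−3=c.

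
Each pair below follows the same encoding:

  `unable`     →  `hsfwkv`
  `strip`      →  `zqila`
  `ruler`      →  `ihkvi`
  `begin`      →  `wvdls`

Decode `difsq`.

grant

Treating letters as 0–25, the rule is x ↦ 17x + 5 (mod 26).
Decoding difsq: d(3)→23·(3−5)≡6=g; i(8)→23·(8−5)≡17=r; f(5)→23·(5−5)≡0=a; s(18)→23·(18−5)≡13=n; q(16)→23·(16−5)≡19=t (all mod 26).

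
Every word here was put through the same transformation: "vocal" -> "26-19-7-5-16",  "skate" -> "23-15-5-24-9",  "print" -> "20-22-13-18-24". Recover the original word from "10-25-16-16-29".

v is letter #22 and maps to 26: an offset of 4. Each letter is replaced by its alphabet position (a=1..z=26) + 4.
Reversing it on 10-25-16-16-29: 10→(10−4)÷1=6=f, 25→(25−4)÷1=21=u, 16→(16−4)÷1=12=l, 16→(16−4)÷1=12=l, 29→(29−4)÷1=25=y.

fully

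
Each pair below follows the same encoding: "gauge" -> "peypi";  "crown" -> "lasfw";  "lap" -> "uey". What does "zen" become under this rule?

iiw

The rule splits by letter class: vowels +4, consonants +9.
Applying it to zen: z(cons)+9=i, e(vowel)+4=i, n(cons)+9=w.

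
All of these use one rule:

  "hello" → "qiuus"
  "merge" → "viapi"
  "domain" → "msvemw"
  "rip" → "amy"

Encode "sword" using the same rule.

The shift depends on letter class: consonant h→q is +9, but vowel e→i is +4. The rule splits by letter class: vowels +4, consonants +9.
Applying it to sword: s(cons)+9=b, w(cons)+9=f, o(vowel)+4=s, r(cons)+9=a, d(cons)+9=m.

bfsam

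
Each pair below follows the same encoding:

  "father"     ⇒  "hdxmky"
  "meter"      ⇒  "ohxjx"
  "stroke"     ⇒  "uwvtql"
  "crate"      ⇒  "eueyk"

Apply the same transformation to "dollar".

Each letter shifts forward by (position + 2), i.e. 2, 3, 4, … — the shift grows by one for each successive letter.
For dollar: d+2=f, o+3=r, l+4=p, l+5=q, a+6=g, r+7=y.

frpqgy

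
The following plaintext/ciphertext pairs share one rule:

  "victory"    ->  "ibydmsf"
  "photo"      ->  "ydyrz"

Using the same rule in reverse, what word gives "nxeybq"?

The output letters match the input read backwards, each shifted +10: victory reversed is yrotciv. The word is reversed, then every letter is shifted forward by 10.
Undoing it on nxeybq: shift back: n−10=d, x−10=n, e−10=u, y−10=o, b−10=r, q−10=g → dnuorg; then reverse → ground.

ground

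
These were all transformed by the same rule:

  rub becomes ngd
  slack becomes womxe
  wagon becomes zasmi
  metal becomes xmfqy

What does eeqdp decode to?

The output letters match the input read backwards, each shifted +12: rub reversed is bur. Read the word backwards and shift each letter +12.
Undoing it on eeqdp: shift back: e−12=s, e−12=s, q−12=e, d−12=r, p−12=d → sserd; then reverse → dress.

dress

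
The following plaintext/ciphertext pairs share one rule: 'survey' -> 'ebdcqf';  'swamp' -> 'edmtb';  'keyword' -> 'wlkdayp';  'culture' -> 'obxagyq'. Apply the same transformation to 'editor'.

Shifts by position in survey: pos 0: s→e (+12), pos 1: u→b (+7), pos 2: r→d (+12), pos 3: v→c (+7) — repeating every 2. A repeating key of period 2 is used — shifts +12, +7 over and over.
For editor: e+12=q, d+7=k, i+12=u, t+7=a, o+12=a, r+7=y.

qkuaay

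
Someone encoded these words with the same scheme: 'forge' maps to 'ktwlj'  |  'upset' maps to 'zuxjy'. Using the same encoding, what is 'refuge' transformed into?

Each letter is shifted forward by 5 in the alphabet (a Caesar shift of +5).
On refuge: r+5=w, e+5=j, f+5=k, u+5=z, g+5=l, e+5=j.

wjkzlj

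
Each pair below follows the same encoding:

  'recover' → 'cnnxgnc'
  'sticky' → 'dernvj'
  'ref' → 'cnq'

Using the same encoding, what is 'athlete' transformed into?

jeswnen

Two shifts are in play — +9 for a/e/i/o/u, +11 for every other letter.
For athlete: a(vowel)+9=j, t(cons)+11=e, h(cons)+11=s, l(cons)+11=w, e(vowel)+9=n, t(cons)+11=e, e(vowel)+9=n.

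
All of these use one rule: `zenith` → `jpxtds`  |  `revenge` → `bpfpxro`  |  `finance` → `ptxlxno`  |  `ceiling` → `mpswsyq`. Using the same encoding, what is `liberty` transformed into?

Shifts by position in zenith: pos 0: z→j (+10), pos 1: e→p (+11), pos 2: n→x (+10), pos 3: i→t (+11) — repeating every 2. It's a Vigenère-style cipher with numeric key [10,11]: position i shifts by key[i mod 2].
For liberty: l+10=v, i+11=t, b+10=l, e+11=p, r+10=b, t+11=e, y+10=i.

vtlpbei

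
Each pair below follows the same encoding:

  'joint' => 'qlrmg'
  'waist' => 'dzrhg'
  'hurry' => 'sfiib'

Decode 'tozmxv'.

Each pair mirrors across the alphabet (j↔q, o↔l, i↔r): positions sum to 25. This is the alphabet-reversal cipher (Atbash): a becomes z, b becomes y, etc.
Reversing it on tozmxv: t↔g, o↔l, z↔a, m↔n, x↔c, v↔e.

glance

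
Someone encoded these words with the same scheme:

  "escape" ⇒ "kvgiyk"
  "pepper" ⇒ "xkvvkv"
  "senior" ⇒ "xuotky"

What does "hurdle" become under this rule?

The output letters match the input read backwards, each shifted +6: escape reversed is epacse. Two steps: reverse the string, then apply a Caesar shift of +6.
For hurdle: reverse → eldruh; then shift: e+6=k, l+6=r, d+6=j, r+6=x, u+6=a, h+6=n.

krjxan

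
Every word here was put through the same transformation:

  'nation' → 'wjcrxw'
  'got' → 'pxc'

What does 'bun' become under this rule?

kdw

Compare letters: n→w is +9, a→j is +9, t→c is +9 — a constant shift. Each letter is shifted forward by 9 in the alphabet (a Caesar shift of +9).
For bun: b+9=k, u+9=d, n+9=w.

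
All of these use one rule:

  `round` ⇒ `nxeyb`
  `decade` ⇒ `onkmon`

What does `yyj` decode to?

The output letters match the input read backwards, each shifted +10: round reversed is dnuor. Read the word backwards and shift each letter +10.
Decoding yyj: shift back: y−10=o, y−10=o, j−10=z → ooz; then reverse → zoo.

zoo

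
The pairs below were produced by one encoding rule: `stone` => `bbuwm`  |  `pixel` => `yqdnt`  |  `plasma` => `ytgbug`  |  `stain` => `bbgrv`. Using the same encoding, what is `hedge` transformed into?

qmjpm

Shifts by position in stone: pos 0: s→b (+9), pos 1: t→b (+8), pos 2: o→u (+6), pos 3: n→w (+9), pos 4: e→m (+8) — repeating every 3. The shifts repeat in a cycle of length 3: positions 0,1,… shift by +9, +8, +6, then the pattern repeats.
On hedge: h+9=q, e+8=m, d+6=j, g+9=p, e+8=m.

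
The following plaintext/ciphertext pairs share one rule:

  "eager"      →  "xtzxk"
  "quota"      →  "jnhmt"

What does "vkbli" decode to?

This is a Caesar cipher with shift 19.
Undoing it on vkbli: v−19=c, k−19=r, b−19=i, l−19=s, i−19=p.

crisp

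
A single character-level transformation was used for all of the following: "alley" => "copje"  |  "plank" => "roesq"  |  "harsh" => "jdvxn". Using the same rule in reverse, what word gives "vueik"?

In alley: a→c is +2, l→o is +3, l→p is +4, e→j is +5 — the shift increases by 1 each position. The shift increases by 1 at each position, starting from +2: 2, 3, 4, ….
Reversing it on vueik: v−2=t, u−3=r, e−4=a, i−5=d, k−6=e.

trade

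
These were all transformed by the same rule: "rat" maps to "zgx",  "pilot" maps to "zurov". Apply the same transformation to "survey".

The output letters match the input read backwards, each shifted +6: rat reversed is tar. Read the word backwards and shift each letter +6.
For survey: reverse → yevrus; then shift: y+6=e, e+6=k, v+6=b, r+6=x, u+6=a, s+6=y.

ekbxay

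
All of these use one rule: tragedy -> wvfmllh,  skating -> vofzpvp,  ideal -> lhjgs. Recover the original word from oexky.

laser

Each letter shifts forward by (position + 3), i.e. 3, 4, 5, … — the shift grows by one for each successive letter.
Decoding oexky: o−3=l, e−4=a, x−5=s, k−6=e, y−7=r.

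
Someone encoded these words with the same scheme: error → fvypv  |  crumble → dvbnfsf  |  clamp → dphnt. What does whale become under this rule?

xlhmi

The shifts repeat in a cycle of length 3: positions 0,1,… shift by +1, +4, +7, then the pattern repeats.
For whale: w+1=x, h+4=l, a+7=h, l+1=m, e+4=i.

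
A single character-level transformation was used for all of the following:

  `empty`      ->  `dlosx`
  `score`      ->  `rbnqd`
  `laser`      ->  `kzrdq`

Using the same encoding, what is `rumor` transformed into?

qtlnq

Compare letters: e→d is +25, m→l is +25, p→o is +25 — a constant shift. Every letter moves 25 places later in the alphabet, wrapping around z→a.
Applying it to rumor: r+25=q, u+25=t, m+25=l, o+25=n, r+25=q.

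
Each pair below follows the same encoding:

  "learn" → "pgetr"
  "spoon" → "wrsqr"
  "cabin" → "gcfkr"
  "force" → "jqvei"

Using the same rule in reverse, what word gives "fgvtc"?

berry

Shifts by position in learn: pos 0: l→p (+4), pos 1: e→g (+2), pos 2: a→e (+4), pos 3: r→t (+2) — repeating every 2. The shifts repeat in a cycle of length 2: positions 0,1,… shift by +4, +2, then the pattern repeats.
Reversing it on fgvtc: f−4=b, g−2=e, v−4=r, t−2=r, c−4=y.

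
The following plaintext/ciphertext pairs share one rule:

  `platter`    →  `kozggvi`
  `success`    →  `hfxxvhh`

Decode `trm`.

gin

Each pair mirrors across the alphabet (p↔k, l↔o, a↔z): positions sum to 25. This is the alphabet-reversal cipher (Atbash): a becomes z, b becomes y, etc.
Reversing it on trm: t↔g, r↔i, m↔n.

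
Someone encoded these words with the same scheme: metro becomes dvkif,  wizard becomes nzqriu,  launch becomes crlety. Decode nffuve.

wooden

Compare letters: m→d is +17, e→v is +17, t→k is +17 — a constant shift. Each letter is shifted forward by 17 in the alphabet (a Caesar shift of +17).
Decoding nffuve: n−17=w, f−17=o, f−17=o, u−17=d, v−17=e, e−17=n.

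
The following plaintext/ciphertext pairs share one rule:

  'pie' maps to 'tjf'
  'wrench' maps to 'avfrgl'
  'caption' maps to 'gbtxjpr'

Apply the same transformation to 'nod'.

The shift depends on letter class: consonant p→t is +4, but vowel i→j is +1. Two shifts are in play — +1 for a/e/i/o/u, +4 for every other letter.
On nod: n(cons)+4=r, o(vowel)+1=p, d(cons)+4=h.

rph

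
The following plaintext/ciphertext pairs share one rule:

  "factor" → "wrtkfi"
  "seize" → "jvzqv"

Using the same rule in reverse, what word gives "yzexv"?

Compare letters: f→w is +17, a→r is +17, c→t is +17 — a constant shift. This is a Caesar cipher with shift 17.
Reversing it on yzexv: y−17=h, z−17=i, e−17=n, x−17=g, v−17=e.

hinge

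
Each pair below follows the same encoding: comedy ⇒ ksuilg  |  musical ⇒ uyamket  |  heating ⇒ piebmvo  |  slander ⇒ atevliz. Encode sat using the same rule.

aeb

The shift depends on letter class: consonant c→k is +8, but vowel o→s is +4. The rule splits by letter class: vowels +4, consonants +8.
On sat: s(cons)+8=a, a(vowel)+4=e, t(cons)+8=b.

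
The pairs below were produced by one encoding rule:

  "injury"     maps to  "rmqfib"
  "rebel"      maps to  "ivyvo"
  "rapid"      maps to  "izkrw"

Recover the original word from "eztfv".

Each pair mirrors across the alphabet (i↔r, n↔m, j↔q): positions sum to 25. This is the alphabet-reversal cipher (Atbash): a becomes z, b becomes y, etc.
Decoding eztfv: e↔v, z↔a, t↔g, f↔u, v↔e.

vague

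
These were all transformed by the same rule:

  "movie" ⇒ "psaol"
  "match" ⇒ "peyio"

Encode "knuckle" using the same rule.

nrzirtn

The shift increases by 1 at each position, starting from +3: 3, 4, 5, ….
On knuckle: k+3=n, n+4=r, u+5=z, c+6=i, k+7=r, l+8=t, e+9=n.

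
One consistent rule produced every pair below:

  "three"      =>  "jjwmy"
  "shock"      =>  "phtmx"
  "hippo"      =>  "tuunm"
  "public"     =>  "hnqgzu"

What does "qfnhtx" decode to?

social

The output letters match the input read backwards, each shifted +5: three reversed is eerht. The word is reversed, then every letter is shifted forward by 5.
Reversing it on qfnhtx: shift back: q−5=l, f−5=a, n−5=i, h−5=c, t−5=o, x−5=s → laicos; then reverse → social.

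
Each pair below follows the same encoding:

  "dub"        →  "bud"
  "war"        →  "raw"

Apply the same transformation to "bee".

eeb

It's just the letters in reverse order.
Applying it to bee: reverse → eeb.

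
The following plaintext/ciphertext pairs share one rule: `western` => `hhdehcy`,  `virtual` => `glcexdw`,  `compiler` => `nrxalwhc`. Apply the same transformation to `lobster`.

wrmdehc

The shift depends on letter class: consonant w→h is +11, but vowel e→h is +3. The rule splits by letter class: vowels +3, consonants +11.
For lobster: l(cons)+11=w, o(vowel)+3=r, b(cons)+11=m, s(cons)+11=d, t(cons)+11=e, e(vowel)+3=h, r(cons)+11=c.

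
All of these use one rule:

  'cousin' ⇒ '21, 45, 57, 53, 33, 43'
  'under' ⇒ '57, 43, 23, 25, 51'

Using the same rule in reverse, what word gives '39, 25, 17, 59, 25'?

leave

c(#3)→21 and o(#15)→45: differences scale by 2, so n = 2·pos + 15. The formula is n = 2×(alphabet index, a=1) + 15.
Reversing it on 39, 25, 17, 59, 25: 39→(39−15)÷2=12=l, 25→(25−15)÷2=5=e, 17→(17−15)÷2=1=a, 59→(59−15)÷2=22=v, 25→(25−15)÷2=5=e.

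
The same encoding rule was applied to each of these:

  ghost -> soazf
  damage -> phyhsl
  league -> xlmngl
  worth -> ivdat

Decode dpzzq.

Shifts by position in ghost: pos 0: g→s (+12), pos 1: h→o (+7), pos 2: o→a (+12), pos 3: s→z (+7) — repeating every 2. It's a Vigenère-style cipher with numeric key [12,7]: position i shifts by key[i mod 2].
Reversing it on dpzzq: d−12=r, p−7=i, z−12=n, z−7=s, q−12=e.

rinse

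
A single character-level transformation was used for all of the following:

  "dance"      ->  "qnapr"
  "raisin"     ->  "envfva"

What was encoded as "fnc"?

Compare letters: d→q is +13, a→n is +13, n→a is +13 — a constant shift. Every letter moves 13 places later in the alphabet, wrapping around z→a.
Reversing it on fnc: f−13=s, n−13=a, c−13=p.

sap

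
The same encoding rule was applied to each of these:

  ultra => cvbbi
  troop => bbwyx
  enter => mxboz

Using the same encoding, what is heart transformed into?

It's a Vigenère-style cipher with numeric key [8,10]: position i shifts by key[i mod 2].
Applying it to heart: h+8=p, e+10=o, a+8=i, r+10=b, t+8=b.

poibb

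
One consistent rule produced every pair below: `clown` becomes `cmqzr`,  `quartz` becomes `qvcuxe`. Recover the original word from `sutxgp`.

struck

In clown: c→c is +0, l→m is +1, o→q is +2, w→z is +3 — the shift increases by 1 each position. Letter i (0-indexed) is shifted by i+0, so successive shifts are 0, 1, 2, ….
Decoding sutxgp: s−0=s, u−1=t, t−2=r, x−3=u, g−4=c, p−5=k.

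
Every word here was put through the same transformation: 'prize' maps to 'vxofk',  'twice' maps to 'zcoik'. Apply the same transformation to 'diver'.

Compare letters: p→v is +6, r→x is +6, i→o is +6 — a constant shift. It's a constant shift of +6 (ROT6).
On diver: d+6=j, i+6=o, v+6=b, e+6=k, r+6=x.

jobkx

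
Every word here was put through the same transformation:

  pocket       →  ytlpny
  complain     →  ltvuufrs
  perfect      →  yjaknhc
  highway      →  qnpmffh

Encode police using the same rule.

Shifts by position in pocket: pos 0: p→y (+9), pos 1: o→t (+5), pos 2: c→l (+9), pos 3: k→p (+5) — repeating every 2. The shifts repeat in a cycle of length 2: positions 0,1,… shift by +9, +5, then the pattern repeats.
For police: p+9=y, o+5=t, l+9=u, i+5=n, c+9=l, e+5=j.

ytunlj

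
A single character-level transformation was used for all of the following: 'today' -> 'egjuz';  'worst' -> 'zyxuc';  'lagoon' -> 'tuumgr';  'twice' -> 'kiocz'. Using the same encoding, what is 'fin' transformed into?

The output letters match the input read backwards, each shifted +6: today reversed is yadot. The word is reversed, then every letter is shifted forward by 6.
For fin: reverse → nif; then shift: n+6=t, i+6=o, f+6=l.

tol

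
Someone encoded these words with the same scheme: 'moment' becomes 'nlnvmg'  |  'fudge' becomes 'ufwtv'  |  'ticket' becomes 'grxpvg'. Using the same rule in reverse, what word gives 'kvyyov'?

pebble

Each pair mirrors across the alphabet (m↔n, o↔l, m↔n): positions sum to 25. Letters are reflected about the middle of the alphabet (position → 25−position): Atbash.
Decoding kvyyov: k↔p, v↔e, y↔b, y↔b, o↔l, v↔e.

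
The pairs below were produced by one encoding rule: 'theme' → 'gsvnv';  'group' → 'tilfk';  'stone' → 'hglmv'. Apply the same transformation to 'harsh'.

Each pair mirrors across the alphabet (t↔g, h↔s, e↔v): positions sum to 25. This is the alphabet-reversal cipher (Atbash): a becomes z, b becomes y, etc.
On harsh: h↔s, a↔z, r↔i, s↔h, h↔s.

szihs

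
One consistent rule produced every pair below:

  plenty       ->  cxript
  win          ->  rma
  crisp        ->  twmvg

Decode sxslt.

The output letters match the input read backwards, each shifted +4: plenty reversed is ytnelp. The word is reversed, then every letter is shifted forward by 4.
Undoing it on sxslt: shift back: s−4=o, x−4=t, s−4=o, l−4=h, t−4=p → otohp; then reverse → photo.

photo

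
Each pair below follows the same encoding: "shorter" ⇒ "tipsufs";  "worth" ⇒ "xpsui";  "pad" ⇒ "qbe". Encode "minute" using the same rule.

njovuf

Compare letters: s→t is +1, h→i is +1, o→p is +1 — a constant shift. This is a Caesar cipher with shift 1.
Applying it to minute: m+1=n, i+1=j, n+1=o, u+1=v, t+1=u, e+1=f.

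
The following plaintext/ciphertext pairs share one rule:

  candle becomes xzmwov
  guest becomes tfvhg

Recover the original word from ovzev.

leave

This is the alphabet-reversal cipher (Atbash): a becomes z, b becomes y, etc.
Undoing it on ovzev: o↔l, v↔e, z↔a, e↔v, v↔e.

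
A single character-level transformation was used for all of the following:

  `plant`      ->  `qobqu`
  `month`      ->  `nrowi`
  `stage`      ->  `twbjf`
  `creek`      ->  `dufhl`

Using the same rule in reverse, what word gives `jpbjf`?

image

The shifts repeat in a cycle of length 2: positions 0,1,… shift by +1, +3, then the pattern repeats.
Decoding jpbjf: j−1=i, p−3=m, b−1=a, j−3=g, f−1=e.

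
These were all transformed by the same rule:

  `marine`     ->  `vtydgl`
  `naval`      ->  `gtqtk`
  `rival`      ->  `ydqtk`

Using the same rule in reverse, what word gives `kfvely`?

lumber

m(12)→v(21) and a(0)→t(19) fit y≡11x+19 (mod 26); the inverse of 11 mod 26 is 19. This is an affine cipher: with a=0,…,z=25, each position x becomes (11x+19) mod 26.
Reversing it on kfvely: k(10)→19·(10−19)≡11=l; f(5)→19·(5−19)≡20=u; v(21)→19·(21−19)≡12=m; e(4)→19·(4−19)≡1=b; l(11)→19·(11−19)≡4=e; y(24)→19·(24−19)≡17=r (all mod 26).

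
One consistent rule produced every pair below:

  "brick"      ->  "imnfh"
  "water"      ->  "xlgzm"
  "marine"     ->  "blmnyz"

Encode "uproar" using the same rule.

dsmvlm

b(1)→i(8) and r(17)→m(12) fit y≡23x+11 (mod 26); the inverse of 23 mod 26 is 17. Treating letters as 0–25, the rule is x ↦ 23x + 11 (mod 26).
Applying it to uproar: u(20)→23·20+11≡3=d; p(15)→23·15+11≡18=s; r(17)→23·17+11≡12=m; o(14)→23·14+11≡21=v; a(0)→23·0+11≡11=l; r(17)→23·17+11≡12=m (all mod 26).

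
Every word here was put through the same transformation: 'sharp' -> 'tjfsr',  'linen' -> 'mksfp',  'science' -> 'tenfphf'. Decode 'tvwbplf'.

A repeating key of period 3 is used — shifts +1, +2, +5 over and over.
Reversing it on tvwbplf: t−1=s, v−2=t, w−5=r, b−1=a, p−2=n, l−5=g, f−1=e.

strange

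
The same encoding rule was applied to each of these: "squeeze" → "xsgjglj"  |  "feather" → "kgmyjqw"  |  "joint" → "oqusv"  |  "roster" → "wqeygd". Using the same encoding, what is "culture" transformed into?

hwxywdj

Shifts by position in squeeze: pos 0: s→x (+5), pos 1: q→s (+2), pos 2: u→g (+12), pos 3: e→j (+5), pos 4: e→g (+2), pos 5: z→l (+12) — repeating every 3. The shifts repeat in a cycle of length 3: positions 0,1,… shift by +5, +2, +12, then the pattern repeats.
On culture: c+5=h, u+2=w, l+12=x, t+5=y, u+2=w, r+12=d, e+5=j.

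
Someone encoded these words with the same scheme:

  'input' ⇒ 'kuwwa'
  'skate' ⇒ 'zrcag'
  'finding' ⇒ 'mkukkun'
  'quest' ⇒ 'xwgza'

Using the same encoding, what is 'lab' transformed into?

sci

The shift depends on letter class: consonant n→u is +7, but vowel i→k is +2. The rule splits by letter class: vowels +2, consonants +7.
On lab: l(cons)+7=s, a(vowel)+2=c, b(cons)+7=i.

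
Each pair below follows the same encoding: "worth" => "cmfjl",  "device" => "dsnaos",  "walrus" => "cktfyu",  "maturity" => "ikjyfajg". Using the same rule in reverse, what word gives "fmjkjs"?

rotate

Treating letters as 0–25, the rule is x ↦ 15x + 10 (mod 26).
Decoding fmjkjs: f(5)→7·(5−10)≡17=r; m(12)→7·(12−10)≡14=o; j(9)→7·(9−10)≡19=t; k(10)→7·(10−10)≡0=a; j(9)→7·(9−10)≡19=t; s(18)→7·(18−10)≡4=e (all mod 26).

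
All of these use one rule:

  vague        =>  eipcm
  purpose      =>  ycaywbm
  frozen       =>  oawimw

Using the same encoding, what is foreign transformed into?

owamqpw

Two shifts are in play — +8 for a/e/i/o/u, +9 for every other letter.
On foreign: f(cons)+9=o, o(vowel)+8=w, r(cons)+9=a, e(vowel)+8=m, i(vowel)+8=q, g(cons)+9=p, n(cons)+9=w.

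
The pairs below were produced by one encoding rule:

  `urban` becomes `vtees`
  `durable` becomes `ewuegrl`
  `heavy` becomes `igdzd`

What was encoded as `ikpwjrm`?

himself

Letter i (0-indexed) is shifted by i+1, so successive shifts are 1, 2, 3, ….
Undoing it on ikpwjrm: i−1=h, k−2=i, p−3=m, w−4=s, j−5=e, r−6=l, m−7=f.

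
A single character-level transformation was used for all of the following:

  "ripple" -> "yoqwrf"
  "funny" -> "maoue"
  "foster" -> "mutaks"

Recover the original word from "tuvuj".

mound

Shifts by position in ripple: pos 0: r→y (+7), pos 1: i→o (+6), pos 2: p→q (+1), pos 3: p→w (+7), pos 4: l→r (+6), pos 5: e→f (+1) — repeating every 3. The shifts repeat in a cycle of length 3: positions 0,1,… shift by +7, +6, +1, then the pattern repeats.
Decoding tuvuj: t−7=m, u−6=o, v−1=u, u−7=n, j−6=d.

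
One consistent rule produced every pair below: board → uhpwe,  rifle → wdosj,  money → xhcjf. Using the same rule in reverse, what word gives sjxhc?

lemon

This is an affine cipher: with a=0,…,z=25, each position x becomes (5x+15) mod 26.
Reversing it on sjxhc: s(18)→21·(18−15)≡11=l; j(9)→21·(9−15)≡4=e; x(23)→21·(23−15)≡12=m; h(7)→21·(7−15)≡14=o; c(2)→21·(2−15)≡13=n (all mod 26).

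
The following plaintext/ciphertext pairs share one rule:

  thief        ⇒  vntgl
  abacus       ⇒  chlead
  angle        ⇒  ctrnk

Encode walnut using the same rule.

Shifts by position in thief: pos 0: t→v (+2), pos 1: h→n (+6), pos 2: i→t (+11), pos 3: e→g (+2), pos 4: f→l (+6) — repeating every 3. The shifts repeat in a cycle of length 3: positions 0,1,… shift by +2, +6, +11, then the pattern repeats.
Applying it to walnut: w+2=y, a+6=g, l+11=w, n+2=p, u+6=a, t+11=e.

ygwpae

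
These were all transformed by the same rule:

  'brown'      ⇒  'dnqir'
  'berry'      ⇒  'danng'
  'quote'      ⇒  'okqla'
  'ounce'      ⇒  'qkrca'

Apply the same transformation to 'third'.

Treating letters as 0–25, the rule is x ↦ 25x + 4 (mod 26).
For third: t(19)→25·19+4≡11=l; h(7)→25·7+4≡23=x; i(8)→25·8+4≡22=w; r(17)→25·17+4≡13=n; d(3)→25·3+4≡1=b (all mod 26).

lxwnb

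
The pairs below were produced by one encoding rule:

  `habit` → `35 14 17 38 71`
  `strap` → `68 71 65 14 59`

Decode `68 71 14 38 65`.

stair

h(#8)→35 and a(#1)→14: differences scale by 3, so n = 3·pos + 11. With a=1..z=26, the number is 3·pos + 11.
Undoing it on 68 71 14 38 65: 68→(68−11)÷3=19=s, 71→(71−11)÷3=20=t, 14→(14−11)÷3=1=a, 38→(38−11)÷3=9=i, 65→(65−11)÷3=18=r.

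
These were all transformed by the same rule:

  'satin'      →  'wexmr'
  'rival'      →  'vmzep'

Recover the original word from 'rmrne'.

ninja

Compare letters: s→w is +4, a→e is +4, t→x is +4 — a constant shift. Each letter is shifted forward by 4 in the alphabet (a Caesar shift of +4).
Undoing it on rmrne: r−4=n, m−4=i, r−4=n, n−4=j, e−4=a.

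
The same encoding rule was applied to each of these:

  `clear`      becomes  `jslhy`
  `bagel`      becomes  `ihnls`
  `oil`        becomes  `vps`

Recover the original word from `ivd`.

Compare letters: c→j is +7, l→s is +7, e→l is +7 — a constant shift. It's a constant shift of +7 (ROT7).
Decoding ivd: i−7=b, v−7=o, d−7=w.

bow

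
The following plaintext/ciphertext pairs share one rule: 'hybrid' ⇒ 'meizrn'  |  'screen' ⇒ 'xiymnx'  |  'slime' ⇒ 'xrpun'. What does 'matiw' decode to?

In hybrid: h→m is +5, y→e is +6, b→i is +7, r→z is +8 — the shift increases by 1 each position. The shift increases by 1 at each position, starting from +5: 5, 6, 7, ….
Decoding matiw: m−5=h, a−6=u, t−7=m, i−8=a, w−9=n.

human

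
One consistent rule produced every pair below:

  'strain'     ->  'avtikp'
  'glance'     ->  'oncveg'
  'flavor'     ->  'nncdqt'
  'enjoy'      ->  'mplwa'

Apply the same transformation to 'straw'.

avtiy

Shifts by position in strain: pos 0: s→a (+8), pos 1: t→v (+2), pos 2: r→t (+2), pos 3: a→i (+8), pos 4: i→k (+2), pos 5: n→p (+2) — repeating every 3. The shifts repeat in a cycle of length 3: positions 0,1,… shift by +8, +2, +2, then the pattern repeats.
Applying it to straw: s+8=a, t+2=v, r+2=t, a+8=i, w+2=y.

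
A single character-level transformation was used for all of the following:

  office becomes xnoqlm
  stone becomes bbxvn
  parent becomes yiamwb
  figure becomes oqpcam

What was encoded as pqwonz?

ginger

It's a Vigenère-style cipher with numeric key [9,8]: position i shifts by key[i mod 2].
Undoing it on pqwonz: p−9=g, q−8=i, w−9=n, o−8=g, n−9=e, z−8=r.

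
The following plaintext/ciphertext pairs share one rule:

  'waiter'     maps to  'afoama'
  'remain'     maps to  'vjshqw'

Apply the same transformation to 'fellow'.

In waiter: w→a is +4, a→f is +5, i→o is +6, t→a is +7 — the shift increases by 1 each position. The shift increases by 1 at each position, starting from +4: 4, 5, 6, ….
On fellow: f+4=j, e+5=j, l+6=r, l+7=s, o+8=w, w+9=f.

jjrswf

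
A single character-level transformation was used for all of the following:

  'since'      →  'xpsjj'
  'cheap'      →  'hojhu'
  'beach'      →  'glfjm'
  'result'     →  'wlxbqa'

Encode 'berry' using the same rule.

A repeating key of period 2 is used — shifts +5, +7 over and over.
For berry: b+5=g, e+7=l, r+5=w, r+7=y, y+5=d.

glwyd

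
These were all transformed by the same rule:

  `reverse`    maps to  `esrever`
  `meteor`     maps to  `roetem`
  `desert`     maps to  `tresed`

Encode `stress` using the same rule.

sserts

The output letters match the input read backwards: reverse reversed is esrever. The word is simply reversed.
For stress: reverse → sserts.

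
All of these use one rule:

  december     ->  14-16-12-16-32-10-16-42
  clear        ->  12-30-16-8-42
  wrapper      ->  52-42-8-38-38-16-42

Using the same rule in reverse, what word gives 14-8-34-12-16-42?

dancer

The formula is n = 2×(alphabet index, a=1) + 6.
Undoing it on 14-8-34-12-16-42: 14→(14−6)÷2=4=d, 8→(8−6)÷2=1=a, 34→(34−6)÷2=14=n, 12→(12−6)÷2=3=c, 16→(16−6)÷2=5=e, 42→(42−6)÷2=18=r.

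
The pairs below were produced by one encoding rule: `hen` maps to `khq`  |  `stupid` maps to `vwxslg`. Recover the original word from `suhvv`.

Compare letters: h→k is +3, e→h is +3, n→q is +3 — a constant shift. Every letter moves 3 places later in the alphabet, wrapping around z→a.
Decoding suhvv: s−3=p, u−3=r, h−3=e, v−3=s, v−3=s.

press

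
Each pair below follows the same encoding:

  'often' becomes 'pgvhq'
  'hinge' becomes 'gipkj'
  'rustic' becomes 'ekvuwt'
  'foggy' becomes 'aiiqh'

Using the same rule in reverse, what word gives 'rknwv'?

The output letters match the input read backwards, each shifted +2: often reversed is netfo. Read the word backwards and shift each letter +2.
Undoing it on rknwv: shift back: r−2=p, k−2=i, n−2=l, w−2=u, v−2=t → pilut; then reverse → tulip.

tulip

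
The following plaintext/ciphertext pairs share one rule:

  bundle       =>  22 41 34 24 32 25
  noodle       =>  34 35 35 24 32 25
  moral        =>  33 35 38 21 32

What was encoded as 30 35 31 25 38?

joker

b is letter #2 and maps to 22: an offset of 20. Letters become their 1-based position plus 20 (so a→21, b→22, …).
Undoing it on 30 35 31 25 38: 30→(30−20)÷1=10=j, 35→(35−20)÷1=15=o, 31→(31−20)÷1=11=k, 25→(25−20)÷1=5=e, 38→(38−20)÷1=18=r.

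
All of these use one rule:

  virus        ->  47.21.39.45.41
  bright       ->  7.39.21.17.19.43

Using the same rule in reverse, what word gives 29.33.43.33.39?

With a=1..z=26, the number is 2·pos + 3.
Decoding 29.33.43.33.39: 29→(29−3)÷2=13=m, 33→(33−3)÷2=15=o, 43→(43−3)÷2=20=t, 33→(33−3)÷2=15=o, 39→(39−3)÷2=18=r.

motor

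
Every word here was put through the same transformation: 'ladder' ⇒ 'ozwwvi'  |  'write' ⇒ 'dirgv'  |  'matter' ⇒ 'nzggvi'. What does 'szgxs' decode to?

hatch

Each pair mirrors across the alphabet (l↔o, a↔z, d↔w): positions sum to 25. Letters are reflected about the middle of the alphabet (position → 25−position): Atbash.
Decoding szgxs: s↔h, z↔a, g↔t, x↔c, s↔h.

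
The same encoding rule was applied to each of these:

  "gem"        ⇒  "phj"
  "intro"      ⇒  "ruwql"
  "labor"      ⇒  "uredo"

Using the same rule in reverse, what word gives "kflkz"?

The output letters match the input read backwards, each shifted +3: gem reversed is meg. Read the word backwards and shift each letter +3.
Reversing it on kflkz: shift back: k−3=h, f−3=c, l−3=i, k−3=h, z−3=w → hcihw; then reverse → which.

which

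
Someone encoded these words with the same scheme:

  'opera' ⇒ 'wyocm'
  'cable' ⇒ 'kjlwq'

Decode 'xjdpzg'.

Each letter shifts forward by (position + 8), i.e. 8, 9, 10, … — the shift grows by one for each successive letter.
Undoing it on xjdpzg: x−8=p, j−9=a, d−10=t, p−11=e, z−12=n, g−13=t.

patent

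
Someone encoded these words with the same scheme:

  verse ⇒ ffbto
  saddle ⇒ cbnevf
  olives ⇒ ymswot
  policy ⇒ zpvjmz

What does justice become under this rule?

A repeating key of period 2 is used — shifts +10, +1 over and over.
On justice: j+10=t, u+1=v, s+10=c, t+1=u, i+10=s, c+1=d, e+10=o.

tvcusdo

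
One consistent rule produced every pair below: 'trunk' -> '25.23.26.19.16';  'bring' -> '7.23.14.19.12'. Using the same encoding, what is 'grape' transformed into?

12.23.6.21.10

The number is (letter's place in the alphabet, a=1) + 5.
Applying it to grape: g=7→12, r=18→23, a=1→6, p=16→21, e=5→10.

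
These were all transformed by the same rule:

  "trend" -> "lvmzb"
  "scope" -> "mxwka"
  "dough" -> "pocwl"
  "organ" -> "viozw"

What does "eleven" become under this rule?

vmdmtm

The output letters match the input read backwards, each shifted +8: trend reversed is dnert. Read the word backwards and shift each letter +8.
For eleven: reverse → nevele; then shift: n+8=v, e+8=m, v+8=d, e+8=m, l+8=t, e+8=m.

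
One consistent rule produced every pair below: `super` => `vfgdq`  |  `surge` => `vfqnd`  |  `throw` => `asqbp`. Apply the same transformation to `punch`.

s(18)→v(21) and u(20)→f(5) fit y≡5x+9 (mod 26); the inverse of 5 mod 26 is 21. Treating letters as 0–25, the rule is x ↦ 5x + 9 (mod 26).
Applying it to punch: p(15)→5·15+9≡6=g; u(20)→5·20+9≡5=f; n(13)→5·13+9≡22=w; c(2)→5·2+9≡19=t; h(7)→5·7+9≡18=s (all mod 26).

gfwts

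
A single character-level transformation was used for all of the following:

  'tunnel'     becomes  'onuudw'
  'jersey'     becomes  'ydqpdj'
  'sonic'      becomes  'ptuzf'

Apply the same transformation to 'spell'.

psdww

t(19)→o(14) and u(20)→n(13) fit y≡25x+7 (mod 26); the inverse of 25 mod 26 is 25. This is an affine cipher: with a=0,…,z=25, each position x becomes (25x+7) mod 26.
For spell: s(18)→25·18+7≡15=p; p(15)→25·15+7≡18=s; e(4)→25·4+7≡3=d; l(11)→25·11+7≡22=w; l(11)→25·11+7≡22=w (all mod 26).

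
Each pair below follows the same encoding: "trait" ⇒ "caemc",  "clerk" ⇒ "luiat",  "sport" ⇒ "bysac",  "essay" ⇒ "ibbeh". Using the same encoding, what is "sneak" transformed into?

The shift depends on letter class: consonant t→c is +9, but vowel a→e is +4. Two shifts are in play — +4 for a/e/i/o/u, +9 for every other letter.
Applying it to sneak: s(cons)+9=b, n(cons)+9=w, e(vowel)+4=i, a(vowel)+4=e, k(cons)+9=t.

bwiet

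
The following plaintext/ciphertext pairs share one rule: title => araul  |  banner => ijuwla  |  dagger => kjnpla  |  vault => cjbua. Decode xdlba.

quest

Shifts by position in title: pos 0: t→a (+7), pos 1: i→r (+9), pos 2: t→a (+7), pos 3: l→u (+9) — repeating every 2. It's a Vigenère-style cipher with numeric key [7,9]: position i shifts by key[i mod 2].
Decoding xdlba: x−7=q, d−9=u, l−7=e, b−9=s, a−7=t.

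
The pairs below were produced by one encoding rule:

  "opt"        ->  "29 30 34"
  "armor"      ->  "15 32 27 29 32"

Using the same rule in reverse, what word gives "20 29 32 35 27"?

o is letter #15 and maps to 29: an offset of 14. Letters become their 1-based position plus 14 (so a→15, b→16, …).
Undoing it on 20 29 32 35 27: 20→(20−14)÷1=6=f, 29→(29−14)÷1=15=o, 32→(32−14)÷1=18=r, 35→(35−14)÷1=21=u, 27→(27−14)÷1=13=m.

forum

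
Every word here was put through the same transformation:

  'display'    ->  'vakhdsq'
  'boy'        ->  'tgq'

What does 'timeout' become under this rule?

Compare letters: d→v is +18, i→a is +18, s→k is +18 — a constant shift. Every letter moves 18 places later in the alphabet, wrapping around z→a.
For timeout: t+18=l, i+18=a, m+18=e, e+18=w, o+18=g, u+18=m, t+18=l.

laewgml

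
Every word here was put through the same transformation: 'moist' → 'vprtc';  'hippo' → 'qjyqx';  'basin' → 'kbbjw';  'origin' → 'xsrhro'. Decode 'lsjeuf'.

cradle

Shifts by position in moist: pos 0: m→v (+9), pos 1: o→p (+1), pos 2: i→r (+9), pos 3: s→t (+1) — repeating every 2. A repeating key of period 2 is used — shifts +9, +1 over and over.
Reversing it on lsjeuf: l−9=c, s−1=r, j−9=a, e−1=d, u−9=l, f−1=e.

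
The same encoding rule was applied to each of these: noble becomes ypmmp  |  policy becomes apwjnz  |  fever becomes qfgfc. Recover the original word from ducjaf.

stripe

Shifts by position in noble: pos 0: n→y (+11), pos 1: o→p (+1), pos 2: b→m (+11), pos 3: l→m (+1) — repeating every 2. A repeating key of period 2 is used — shifts +11, +1 over and over.
Decoding ducjaf: d−11=s, u−1=t, c−11=r, j−1=i, a−11=p, f−1=e.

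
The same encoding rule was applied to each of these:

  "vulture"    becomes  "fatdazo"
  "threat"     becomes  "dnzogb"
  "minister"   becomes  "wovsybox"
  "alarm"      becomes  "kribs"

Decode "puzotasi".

Shifts by position in vulture: pos 0: v→f (+10), pos 1: u→a (+6), pos 2: l→t (+8), pos 3: t→d (+10), pos 4: u→a (+6), pos 5: r→z (+8) — repeating every 3. It's a Vigenère-style cipher with numeric key [10,6,8]: position i shifts by key[i mod 3].
Reversing it on puzotasi: p−10=f, u−6=o, z−8=r, o−10=e, t−6=n, a−8=s, s−10=i, i−6=c.

forensic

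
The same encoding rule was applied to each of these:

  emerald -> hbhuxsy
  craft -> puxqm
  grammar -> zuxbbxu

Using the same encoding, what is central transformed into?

phkmuxs

e(4)→h(7) and m(12)→b(1) fit y≡9x+23 (mod 26); the inverse of 9 mod 26 is 3. Treating letters as 0–25, the rule is x ↦ 9x + 23 (mod 26).
On central: c(2)→9·2+23≡15=p; e(4)→9·4+23≡7=h; n(13)→9·13+23≡10=k; t(19)→9·19+23≡12=m; r(17)→9·17+23≡20=u; a(0)→9·0+23≡23=x; l(11)→9·11+23≡18=s (all mod 26).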